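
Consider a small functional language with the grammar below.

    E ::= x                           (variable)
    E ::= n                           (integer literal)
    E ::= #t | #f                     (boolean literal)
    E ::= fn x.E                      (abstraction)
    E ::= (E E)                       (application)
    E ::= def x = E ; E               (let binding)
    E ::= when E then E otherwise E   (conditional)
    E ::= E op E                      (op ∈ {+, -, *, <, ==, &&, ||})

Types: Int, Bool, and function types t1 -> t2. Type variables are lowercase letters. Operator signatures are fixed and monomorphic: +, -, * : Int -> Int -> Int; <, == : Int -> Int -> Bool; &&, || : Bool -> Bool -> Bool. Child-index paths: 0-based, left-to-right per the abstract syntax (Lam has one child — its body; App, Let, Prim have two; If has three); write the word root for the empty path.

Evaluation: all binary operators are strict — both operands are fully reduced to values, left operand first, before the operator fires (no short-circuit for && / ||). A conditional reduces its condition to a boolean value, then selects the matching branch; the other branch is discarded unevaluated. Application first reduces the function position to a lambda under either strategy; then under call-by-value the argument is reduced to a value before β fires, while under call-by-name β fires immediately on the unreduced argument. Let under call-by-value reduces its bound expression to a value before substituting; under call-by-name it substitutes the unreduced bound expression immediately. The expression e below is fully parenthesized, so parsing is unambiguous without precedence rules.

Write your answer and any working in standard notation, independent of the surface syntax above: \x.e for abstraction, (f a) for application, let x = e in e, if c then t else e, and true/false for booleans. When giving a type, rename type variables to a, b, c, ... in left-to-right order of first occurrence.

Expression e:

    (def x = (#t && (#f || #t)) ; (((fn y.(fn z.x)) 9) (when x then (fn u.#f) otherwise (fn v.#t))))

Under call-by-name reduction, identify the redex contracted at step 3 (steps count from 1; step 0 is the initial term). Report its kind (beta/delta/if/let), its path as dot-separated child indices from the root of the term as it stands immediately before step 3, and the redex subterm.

Answer: beta at root : ((\z.(true && (false || true))) (if (true && (false || true)) then (\u.false) else (\v.true)))

Derivation:
step 0: (let x = (true && (false || true)) in (((\y.(\z.x)) 9) (if x then (\u.false) else (\v.true))))
step 1: [let@root] (((\y.(\z.(true && (false || true)))) 9) (if (true && (false || true)) then (\u.false) else (\v.true)))
step 2: [beta@0] ((\z.(true && (false || true))) (if (true && (false || true)) then (\u.false) else (\v.true)))
step 3: [beta@root] (true && (false || true))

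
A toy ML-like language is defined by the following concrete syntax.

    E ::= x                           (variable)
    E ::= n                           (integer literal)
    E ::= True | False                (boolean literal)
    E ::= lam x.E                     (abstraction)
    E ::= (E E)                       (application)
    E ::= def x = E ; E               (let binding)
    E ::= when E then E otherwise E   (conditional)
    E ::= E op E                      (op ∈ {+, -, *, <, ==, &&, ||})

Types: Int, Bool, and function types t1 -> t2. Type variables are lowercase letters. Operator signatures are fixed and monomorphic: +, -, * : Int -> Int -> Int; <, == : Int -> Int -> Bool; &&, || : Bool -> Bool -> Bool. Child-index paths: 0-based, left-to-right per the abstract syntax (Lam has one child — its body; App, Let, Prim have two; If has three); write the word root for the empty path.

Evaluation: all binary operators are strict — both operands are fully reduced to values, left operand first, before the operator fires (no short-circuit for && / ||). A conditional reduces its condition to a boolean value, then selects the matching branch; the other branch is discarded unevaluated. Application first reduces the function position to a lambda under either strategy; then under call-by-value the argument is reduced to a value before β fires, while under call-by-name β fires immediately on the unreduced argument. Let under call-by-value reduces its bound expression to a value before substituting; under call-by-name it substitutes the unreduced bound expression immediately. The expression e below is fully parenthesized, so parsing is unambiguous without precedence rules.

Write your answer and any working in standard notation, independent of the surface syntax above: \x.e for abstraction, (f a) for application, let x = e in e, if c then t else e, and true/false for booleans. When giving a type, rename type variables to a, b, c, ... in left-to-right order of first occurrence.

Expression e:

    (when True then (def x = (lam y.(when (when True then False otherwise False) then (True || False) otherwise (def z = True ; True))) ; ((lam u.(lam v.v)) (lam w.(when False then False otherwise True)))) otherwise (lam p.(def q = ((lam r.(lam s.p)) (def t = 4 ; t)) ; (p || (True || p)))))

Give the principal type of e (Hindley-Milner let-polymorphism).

Answer: Bool -> Bool

Derivation:
  unify Bool ~ Bool
  unify Bool ~ Bool
  unify Bool ~ Bool
  unify Bool ~ Bool
  unify Bool ~ Bool
  unify Bool ~ Bool
let z : Bool
  unify Bool ~ Bool
\y._ : a -> Bool
let x : forall. a -> Bool
v : c
\v._ : c -> c
\u._ : b -> c -> c
  unify Bool ~ Bool
  unify Bool ~ Bool
\w._ : d -> Bool
  unify b -> c -> c ~ (d -> Bool) -> e
  unify b ~ d -> Bool
  unify c -> c ~ e
_ _ : c -> c
p : f
\s._ : h -> f
\r._ : g -> h -> f
let t : Int
t : Int
  unify g -> h -> f ~ Int -> i
  unify g ~ Int
  unify h -> f ~ i
_ _ : h -> f
let q : forall. h -> f
p : f
  unify f ~ Bool
  unify Bool ~ Bool
p : Bool
  unify Bool ~ Bool
  unify Bool ~ Bool
\p._ : Bool -> Bool
  unify c -> c ~ Bool -> Bool
  unify c ~ Bool
  unify Bool ~ Bool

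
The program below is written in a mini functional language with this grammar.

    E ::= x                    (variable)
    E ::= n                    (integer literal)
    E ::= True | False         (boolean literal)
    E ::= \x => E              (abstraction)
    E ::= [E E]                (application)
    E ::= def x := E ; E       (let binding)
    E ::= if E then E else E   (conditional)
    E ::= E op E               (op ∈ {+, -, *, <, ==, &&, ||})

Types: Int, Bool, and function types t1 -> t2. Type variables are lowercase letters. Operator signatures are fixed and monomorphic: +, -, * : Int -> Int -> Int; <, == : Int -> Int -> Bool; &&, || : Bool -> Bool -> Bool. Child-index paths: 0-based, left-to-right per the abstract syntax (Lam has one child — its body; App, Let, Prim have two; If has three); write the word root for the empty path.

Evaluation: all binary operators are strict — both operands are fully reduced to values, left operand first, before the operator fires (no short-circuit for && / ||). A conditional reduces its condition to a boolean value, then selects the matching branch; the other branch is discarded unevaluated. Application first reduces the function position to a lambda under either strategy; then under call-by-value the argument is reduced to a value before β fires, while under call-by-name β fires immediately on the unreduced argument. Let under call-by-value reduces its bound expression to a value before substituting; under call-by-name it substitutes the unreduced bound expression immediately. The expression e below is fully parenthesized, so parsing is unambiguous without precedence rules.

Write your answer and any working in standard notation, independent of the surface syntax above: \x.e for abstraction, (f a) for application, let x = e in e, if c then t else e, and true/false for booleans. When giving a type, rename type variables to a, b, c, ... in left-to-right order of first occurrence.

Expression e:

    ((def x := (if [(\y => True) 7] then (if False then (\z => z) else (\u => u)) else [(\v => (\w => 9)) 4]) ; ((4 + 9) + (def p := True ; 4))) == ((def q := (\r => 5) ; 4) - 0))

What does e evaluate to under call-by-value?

Derivation:
step 0: ((let x = (if ((\y.true) 7) then (if false then (\z.z) else (\u.u)) else ((\v.(\w.9)) 4)) in ((4 + 9) + (let p = true in 4))) == ((let q = (\r.5) in 4) - 0))
step 1: [beta@0.0.0] ((let x = (if true then (if false then (\z.z) else (\u.u)) else ((\v.(\w.9)) 4)) in ((4 + 9) + (let p = true in 4))) == ((let q = (\r.5) in 4) - 0))
step 2: [if@0.0] ((let x = (if false then (\z.z) else (\u.u)) in ((4 + 9) + (let p = true in 4))) == ((let q = (\r.5) in 4) - 0))
step 3: [if@0.0] ((let x = (\u.u) in ((4 + 9) + (let p = true in 4))) == ((let q = (\r.5) in 4) - 0))
step 4: [let@0] (((4 + 9) + (let p = true in 4)) == ((let q = (\r.5) in 4) - 0))
step 5: [delta@0.0] ((13 + (let p = true in 4)) == ((let q = (\r.5) in 4) - 0))
step 6: [let@0.1] ((13 + 4) == ((let q = (\r.5) in 4) - 0))
step 7: [delta@0] (17 == ((let q = (\r.5) in 4) - 0))
step 8: [let@1.0] (17 == (4 - 0))
step 9: [delta@1] (17 == 4)
step 10: [delta@root] false

Answer: false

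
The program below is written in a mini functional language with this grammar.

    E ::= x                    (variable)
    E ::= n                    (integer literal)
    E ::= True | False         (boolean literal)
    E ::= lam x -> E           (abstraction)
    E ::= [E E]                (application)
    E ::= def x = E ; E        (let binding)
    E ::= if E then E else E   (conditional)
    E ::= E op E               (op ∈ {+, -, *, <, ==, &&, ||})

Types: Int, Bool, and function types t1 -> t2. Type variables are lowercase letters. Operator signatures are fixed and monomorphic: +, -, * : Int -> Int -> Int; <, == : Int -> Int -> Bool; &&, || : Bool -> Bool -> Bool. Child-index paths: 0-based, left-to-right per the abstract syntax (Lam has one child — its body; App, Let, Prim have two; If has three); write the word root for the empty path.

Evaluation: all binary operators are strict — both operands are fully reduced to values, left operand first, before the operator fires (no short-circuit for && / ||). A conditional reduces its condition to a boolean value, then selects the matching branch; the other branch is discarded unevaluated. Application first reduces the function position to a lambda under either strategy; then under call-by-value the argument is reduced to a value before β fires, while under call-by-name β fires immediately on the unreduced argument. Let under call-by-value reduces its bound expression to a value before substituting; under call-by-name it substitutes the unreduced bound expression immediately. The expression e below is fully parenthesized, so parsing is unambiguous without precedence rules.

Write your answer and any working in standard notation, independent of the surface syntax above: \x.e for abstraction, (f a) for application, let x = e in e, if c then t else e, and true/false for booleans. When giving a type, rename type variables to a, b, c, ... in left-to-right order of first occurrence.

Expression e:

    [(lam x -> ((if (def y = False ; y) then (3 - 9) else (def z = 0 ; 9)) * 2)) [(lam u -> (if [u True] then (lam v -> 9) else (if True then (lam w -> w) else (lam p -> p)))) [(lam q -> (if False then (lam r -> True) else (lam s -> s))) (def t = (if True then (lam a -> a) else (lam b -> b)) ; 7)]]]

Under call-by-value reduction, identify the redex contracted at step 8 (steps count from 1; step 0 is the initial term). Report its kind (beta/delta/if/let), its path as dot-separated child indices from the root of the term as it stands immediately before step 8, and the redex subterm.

Derivation:
step 0: ((\x.((if (let y = false in y) then (3 - 9) else (let z = 0 in 9)) * 2)) ((\u.(if (u true) then (\v.9) else (if true then (\w.w) else (\p.p)))) ((\q.(if false then (\r.true) else (\s.s))) (let t = (if true then (\a.a) else (\b.b)) in 7))))
step 1: [if@1.1.1.0] ((\x.((if (let y = false in y) then (3 - 9) else (let z = 0 in 9)) * 2)) ((\u.(if (u true) then (\v.9) else (if true then (\w.w) else (\p.p)))) ((\q.(if false then (\r.true) else (\s.s))) (let t = (\a.a) in 7))))
step 2: [let@1.1.1] ((\x.((if (let y = false in y) then (3 - 9) else (let z = 0 in 9)) * 2)) ((\u.(if (u true) then (\v.9) else (if true then (\w.w) else (\p.p)))) ((\q.(if false then (\r.true) else (\s.s))) 7)))
step 3: [beta@1.1] ((\x.((if (let y = false in y) then (3 - 9) else (let z = 0 in 9)) * 2)) ((\u.(if (u true) then (\v.9) else (if true then (\w.w) else (\p.p)))) (if false then (\r.true) else (\s.s))))
step 4: [if@1.1] ((\x.((if (let y = false in y) then (3 - 9) else (let z = 0 in 9)) * 2)) ((\u.(if (u true) then (\v.9) else (if true then (\w.w) else (\p.p)))) (\s.s)))
step 5: [beta@1] ((\x.((if (let y = false in y) then (3 - 9) else (let z = 0 in 9)) * 2)) (if ((\s.s) true) then (\v.9) else (if true then (\w.w) else (\p.p))))
step 6: [beta@1.0] ((\x.((if (let y = false in y) then (3 - 9) else (let z = 0 in 9)) * 2)) (if true then (\v.9) else (if true then (\w.w) else (\p.p))))
step 7: [if@1] ((\x.((if (let y = false in y) then (3 - 9) else (let z = 0 in 9)) * 2)) (\v.9))
step 8: [beta@root] ((if (let y = false in y) then (3 - 9) else (let z = 0 in 9)) * 2)

Answer: beta at root : ((\x.((if (let y = false in y) then (3 - 9) else (let z = 0 in 9)) * 2)) (\v.9))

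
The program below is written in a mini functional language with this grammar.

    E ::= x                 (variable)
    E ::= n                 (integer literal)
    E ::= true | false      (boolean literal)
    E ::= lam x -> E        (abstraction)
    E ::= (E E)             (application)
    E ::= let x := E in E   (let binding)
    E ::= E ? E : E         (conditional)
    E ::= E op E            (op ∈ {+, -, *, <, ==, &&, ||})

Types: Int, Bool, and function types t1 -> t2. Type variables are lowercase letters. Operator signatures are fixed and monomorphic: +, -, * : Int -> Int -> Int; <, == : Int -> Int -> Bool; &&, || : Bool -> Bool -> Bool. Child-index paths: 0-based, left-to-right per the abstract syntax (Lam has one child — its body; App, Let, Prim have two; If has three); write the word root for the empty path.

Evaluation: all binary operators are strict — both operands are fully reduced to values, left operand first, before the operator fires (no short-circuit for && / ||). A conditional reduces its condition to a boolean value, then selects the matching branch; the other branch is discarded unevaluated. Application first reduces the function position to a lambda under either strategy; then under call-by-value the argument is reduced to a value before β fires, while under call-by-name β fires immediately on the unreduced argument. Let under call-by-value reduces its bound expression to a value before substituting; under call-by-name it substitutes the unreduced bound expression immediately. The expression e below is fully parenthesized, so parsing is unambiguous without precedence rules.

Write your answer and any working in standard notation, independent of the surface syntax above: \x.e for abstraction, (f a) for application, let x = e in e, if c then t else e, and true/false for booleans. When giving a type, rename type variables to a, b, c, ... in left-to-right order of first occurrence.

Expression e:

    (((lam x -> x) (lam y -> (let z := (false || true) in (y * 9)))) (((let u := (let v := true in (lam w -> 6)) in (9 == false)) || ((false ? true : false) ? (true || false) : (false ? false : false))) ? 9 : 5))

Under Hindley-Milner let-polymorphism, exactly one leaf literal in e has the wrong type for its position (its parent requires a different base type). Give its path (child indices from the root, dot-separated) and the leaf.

Working:
x : a
\x._ : a -> a
  unify Bool ~ Bool
  unify Bool ~ Bool
let z : Bool
y : b
  unify b ~ Int
  unify Int ~ Int
\y._ : Int -> Int
  unify a -> a ~ (Int -> Int) -> c
  unify a ~ Int -> Int
  unify Int -> Int ~ c
_ _ : Int -> Int
let v : Bool
\w._ : d -> Int
let u : forall. d -> Int
  unify Int ~ Int
  unify Bool ~ Int
  FAIL: mismatch Bool ~ Int

Answer: 1.0.0.1.1 : false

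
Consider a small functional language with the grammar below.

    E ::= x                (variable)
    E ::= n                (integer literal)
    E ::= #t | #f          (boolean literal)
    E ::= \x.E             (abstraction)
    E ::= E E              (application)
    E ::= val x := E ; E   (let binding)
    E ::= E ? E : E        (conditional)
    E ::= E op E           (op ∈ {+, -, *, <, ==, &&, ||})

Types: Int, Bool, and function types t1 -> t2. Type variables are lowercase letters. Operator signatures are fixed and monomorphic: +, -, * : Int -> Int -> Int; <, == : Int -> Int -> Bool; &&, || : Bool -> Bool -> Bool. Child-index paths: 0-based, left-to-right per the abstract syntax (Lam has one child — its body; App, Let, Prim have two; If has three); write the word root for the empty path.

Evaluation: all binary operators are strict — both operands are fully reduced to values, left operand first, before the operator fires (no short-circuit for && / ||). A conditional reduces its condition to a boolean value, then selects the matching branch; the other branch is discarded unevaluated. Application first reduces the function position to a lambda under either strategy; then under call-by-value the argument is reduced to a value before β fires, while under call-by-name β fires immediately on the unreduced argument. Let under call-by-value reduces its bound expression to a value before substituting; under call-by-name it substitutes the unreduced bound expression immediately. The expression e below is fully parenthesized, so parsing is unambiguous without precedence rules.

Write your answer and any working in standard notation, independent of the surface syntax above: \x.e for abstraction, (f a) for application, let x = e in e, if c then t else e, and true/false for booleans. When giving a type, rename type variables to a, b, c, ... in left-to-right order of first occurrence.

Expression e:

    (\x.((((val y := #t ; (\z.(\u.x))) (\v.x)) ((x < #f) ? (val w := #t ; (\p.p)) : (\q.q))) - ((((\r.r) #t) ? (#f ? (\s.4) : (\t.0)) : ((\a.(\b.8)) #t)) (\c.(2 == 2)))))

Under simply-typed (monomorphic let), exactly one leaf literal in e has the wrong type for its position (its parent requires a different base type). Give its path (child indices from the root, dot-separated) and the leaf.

Trace:
let y : Bool
x : a
\u._ : c -> a
\z._ : b -> c -> a
x : a
\v._ : d -> a
  unify b -> c -> a ~ (d -> a) -> e
  unify b ~ d -> a
  unify c -> a ~ e
_ _ : c -> a
x : a
  unify a ~ Int
  unify Bool ~ Int
  FAIL: mismatch Bool ~ Int

Answer: 0.0.1.0.1 : false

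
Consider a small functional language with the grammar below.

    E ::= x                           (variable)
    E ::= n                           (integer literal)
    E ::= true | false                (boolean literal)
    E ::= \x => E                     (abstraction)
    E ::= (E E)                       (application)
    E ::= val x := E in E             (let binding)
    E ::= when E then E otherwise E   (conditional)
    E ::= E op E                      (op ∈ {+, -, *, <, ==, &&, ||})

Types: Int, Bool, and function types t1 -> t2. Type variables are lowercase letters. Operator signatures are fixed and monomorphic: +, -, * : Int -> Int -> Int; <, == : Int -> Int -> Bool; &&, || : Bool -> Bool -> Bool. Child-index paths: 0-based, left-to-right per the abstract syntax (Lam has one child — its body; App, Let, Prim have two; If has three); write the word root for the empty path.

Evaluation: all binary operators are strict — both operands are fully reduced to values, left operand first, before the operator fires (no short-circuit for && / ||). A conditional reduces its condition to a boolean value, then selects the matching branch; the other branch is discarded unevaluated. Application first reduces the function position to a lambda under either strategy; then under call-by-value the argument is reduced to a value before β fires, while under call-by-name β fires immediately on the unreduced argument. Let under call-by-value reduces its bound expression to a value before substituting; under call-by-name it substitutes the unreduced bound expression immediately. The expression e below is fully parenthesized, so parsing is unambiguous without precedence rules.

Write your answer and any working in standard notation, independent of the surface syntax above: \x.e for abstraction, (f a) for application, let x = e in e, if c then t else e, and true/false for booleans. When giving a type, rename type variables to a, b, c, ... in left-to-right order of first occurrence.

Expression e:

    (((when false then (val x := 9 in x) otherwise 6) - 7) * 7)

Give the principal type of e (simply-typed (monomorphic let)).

Trace:
  unify Bool ~ Bool
let x : Int
x : Int
  unify Int ~ Int
  unify Int ~ Int
  unify Int ~ Int
  unify Int ~ Int
  unify Int ~ Int

Answer: Int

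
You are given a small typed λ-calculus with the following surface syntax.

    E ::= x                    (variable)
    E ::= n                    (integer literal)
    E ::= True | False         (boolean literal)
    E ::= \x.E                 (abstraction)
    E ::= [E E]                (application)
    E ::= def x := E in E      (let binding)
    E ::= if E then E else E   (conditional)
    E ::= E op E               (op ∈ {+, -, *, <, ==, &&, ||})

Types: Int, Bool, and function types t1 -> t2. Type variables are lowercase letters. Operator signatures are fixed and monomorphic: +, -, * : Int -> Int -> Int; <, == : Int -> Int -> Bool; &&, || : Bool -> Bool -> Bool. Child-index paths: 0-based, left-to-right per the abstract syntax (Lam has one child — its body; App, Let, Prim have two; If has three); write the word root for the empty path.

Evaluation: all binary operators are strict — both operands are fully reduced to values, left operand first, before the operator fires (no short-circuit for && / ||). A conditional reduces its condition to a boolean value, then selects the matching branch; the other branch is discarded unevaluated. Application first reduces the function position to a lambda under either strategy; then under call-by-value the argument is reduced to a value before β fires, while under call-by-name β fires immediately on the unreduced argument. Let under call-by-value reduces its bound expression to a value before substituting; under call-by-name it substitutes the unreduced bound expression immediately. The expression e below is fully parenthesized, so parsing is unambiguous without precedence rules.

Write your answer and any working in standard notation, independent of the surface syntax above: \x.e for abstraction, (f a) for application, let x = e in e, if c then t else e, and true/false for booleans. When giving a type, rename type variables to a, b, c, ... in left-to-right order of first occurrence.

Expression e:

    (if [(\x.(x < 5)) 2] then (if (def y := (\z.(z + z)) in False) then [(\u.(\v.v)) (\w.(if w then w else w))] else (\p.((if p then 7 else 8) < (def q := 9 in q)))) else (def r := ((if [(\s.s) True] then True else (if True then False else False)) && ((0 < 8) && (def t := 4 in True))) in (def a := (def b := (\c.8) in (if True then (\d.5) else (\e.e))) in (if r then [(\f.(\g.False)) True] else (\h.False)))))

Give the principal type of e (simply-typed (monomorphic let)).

Working:
x : a
  unify a ~ Int
  unify Int ~ Int
\x._ : Int -> Bool
  unify Int -> Bool ~ Int -> b
  unify Int ~ Int
  unify Bool ~ b
_ _ : Bool
  unify Bool ~ Bool
z : c
  unify c ~ Int
z : Int
  unify Int ~ Int
\z._ : Int -> Int
let y : Int -> Int
  unify Bool ~ Bool
v : e
\v._ : e -> e
\u._ : d -> e -> e
w : f
  unify f ~ Bool
w : Bool
w : Bool
  unify Bool ~ Bool
\w._ : Bool -> Bool
  unify d -> e -> e ~ (Bool -> Bool) -> g
  unify d ~ Bool -> Bool
  unify e -> e ~ g
_ _ : e -> e
p : h
  unify h ~ Bool
  unify Int ~ Int
  unify Int ~ Int
let q : Int
q : Int
  unify Int ~ Int
\p._ : Bool -> Bool
  unify e -> e ~ Bool -> Bool
  unify e ~ Bool
  unify Bool ~ Bool
s : i
\s._ : i -> i
  unify i -> i ~ Bool -> j
  unify i ~ Bool
  unify Bool ~ j
_ _ : Bool
  unify Bool ~ Bool
  unify Bool ~ Bool
  unify Bool ~ Bool
  unify Bool ~ Bool
  unify Bool ~ Bool
  unify Int ~ Int
  unify Int ~ Int
  unify Bool ~ Bool
let t : Int
  unify Bool ~ Bool
  unify Bool ~ Bool
let r : Bool
\c._ : k -> Int
let b : k -> Int
  unify Bool ~ Bool
\d._ : l -> Int
e : m
\e._ : m -> m
  unify l -> Int ~ m -> m
  unify l ~ m
  unify Int ~ m
let a : Int -> Int
r : Bool
  unify Bool ~ Bool
\g._ : o -> Bool
\f._ : n -> o -> Bool
  unify n -> o -> Bool ~ Bool -> p
  unify n ~ Bool
  unify o -> Bool ~ p
_ _ : o -> Bool
\h._ : q -> Bool
  unify o -> Bool ~ q -> Bool
  unify o ~ q
  unify Bool ~ Bool
  unify Bool -> Bool ~ q -> Bool
  unify Bool ~ q
  unify Bool ~ Bool

Answer: Bool -> Bool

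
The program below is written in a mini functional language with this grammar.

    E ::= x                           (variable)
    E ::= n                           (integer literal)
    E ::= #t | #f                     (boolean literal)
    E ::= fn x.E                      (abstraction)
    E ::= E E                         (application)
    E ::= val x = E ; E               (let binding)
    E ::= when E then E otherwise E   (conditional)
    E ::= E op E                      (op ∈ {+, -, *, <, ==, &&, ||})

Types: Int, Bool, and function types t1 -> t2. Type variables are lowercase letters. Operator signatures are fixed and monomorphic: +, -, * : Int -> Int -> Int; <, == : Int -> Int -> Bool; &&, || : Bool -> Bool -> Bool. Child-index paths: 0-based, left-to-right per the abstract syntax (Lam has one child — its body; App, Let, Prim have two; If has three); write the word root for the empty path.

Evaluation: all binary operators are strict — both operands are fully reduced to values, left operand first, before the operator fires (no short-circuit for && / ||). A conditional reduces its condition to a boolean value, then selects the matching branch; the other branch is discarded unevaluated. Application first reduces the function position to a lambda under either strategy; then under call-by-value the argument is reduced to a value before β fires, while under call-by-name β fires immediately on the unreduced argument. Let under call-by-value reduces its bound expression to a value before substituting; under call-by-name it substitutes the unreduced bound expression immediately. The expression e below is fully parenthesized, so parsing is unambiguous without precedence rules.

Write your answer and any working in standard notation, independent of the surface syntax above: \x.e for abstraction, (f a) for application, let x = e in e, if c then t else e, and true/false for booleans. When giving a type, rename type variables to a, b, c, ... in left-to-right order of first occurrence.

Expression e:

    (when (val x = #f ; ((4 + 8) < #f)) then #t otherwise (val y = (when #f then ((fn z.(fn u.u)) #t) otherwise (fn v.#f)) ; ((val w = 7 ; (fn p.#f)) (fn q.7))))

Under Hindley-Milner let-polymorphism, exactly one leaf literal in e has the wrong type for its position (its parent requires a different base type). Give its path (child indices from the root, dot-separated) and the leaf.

Answer: 0.1.1 : false

Trace:
let x : Bool
  unify Int ~ Int
  unify Int ~ Int
  unify Int ~ Int
  unify Bool ~ Int
  FAIL: mismatch Bool ~ Int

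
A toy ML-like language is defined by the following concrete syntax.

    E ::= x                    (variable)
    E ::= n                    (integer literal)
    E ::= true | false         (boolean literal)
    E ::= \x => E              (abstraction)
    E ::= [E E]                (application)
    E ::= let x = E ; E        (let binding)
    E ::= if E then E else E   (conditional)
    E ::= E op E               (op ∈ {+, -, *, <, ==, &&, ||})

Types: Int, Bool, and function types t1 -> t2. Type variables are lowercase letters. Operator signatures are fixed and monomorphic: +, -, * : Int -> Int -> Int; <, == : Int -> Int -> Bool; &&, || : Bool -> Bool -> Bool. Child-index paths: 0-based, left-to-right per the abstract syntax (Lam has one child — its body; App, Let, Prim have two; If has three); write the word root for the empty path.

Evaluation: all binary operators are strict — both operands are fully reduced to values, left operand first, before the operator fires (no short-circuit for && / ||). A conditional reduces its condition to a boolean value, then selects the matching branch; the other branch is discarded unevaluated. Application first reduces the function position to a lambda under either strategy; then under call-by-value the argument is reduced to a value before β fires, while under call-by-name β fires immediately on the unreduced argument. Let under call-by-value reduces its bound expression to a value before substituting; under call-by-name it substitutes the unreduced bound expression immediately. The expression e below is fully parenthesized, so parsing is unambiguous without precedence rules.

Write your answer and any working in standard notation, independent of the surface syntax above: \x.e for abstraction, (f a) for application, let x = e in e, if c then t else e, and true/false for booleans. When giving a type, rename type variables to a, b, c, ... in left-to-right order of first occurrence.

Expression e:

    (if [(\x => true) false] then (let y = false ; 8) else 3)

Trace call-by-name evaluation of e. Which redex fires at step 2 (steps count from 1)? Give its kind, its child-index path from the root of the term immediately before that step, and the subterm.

Working:
step 0: (if ((\x.true) false) then (let y = false in 8) else 3)
step 1: [beta@0] (if true then (let y = false in 8) else 3)
step 2: [if@root] (let y = false in 8)

Answer: if at root : (if true then (let y = false in 8) else 3)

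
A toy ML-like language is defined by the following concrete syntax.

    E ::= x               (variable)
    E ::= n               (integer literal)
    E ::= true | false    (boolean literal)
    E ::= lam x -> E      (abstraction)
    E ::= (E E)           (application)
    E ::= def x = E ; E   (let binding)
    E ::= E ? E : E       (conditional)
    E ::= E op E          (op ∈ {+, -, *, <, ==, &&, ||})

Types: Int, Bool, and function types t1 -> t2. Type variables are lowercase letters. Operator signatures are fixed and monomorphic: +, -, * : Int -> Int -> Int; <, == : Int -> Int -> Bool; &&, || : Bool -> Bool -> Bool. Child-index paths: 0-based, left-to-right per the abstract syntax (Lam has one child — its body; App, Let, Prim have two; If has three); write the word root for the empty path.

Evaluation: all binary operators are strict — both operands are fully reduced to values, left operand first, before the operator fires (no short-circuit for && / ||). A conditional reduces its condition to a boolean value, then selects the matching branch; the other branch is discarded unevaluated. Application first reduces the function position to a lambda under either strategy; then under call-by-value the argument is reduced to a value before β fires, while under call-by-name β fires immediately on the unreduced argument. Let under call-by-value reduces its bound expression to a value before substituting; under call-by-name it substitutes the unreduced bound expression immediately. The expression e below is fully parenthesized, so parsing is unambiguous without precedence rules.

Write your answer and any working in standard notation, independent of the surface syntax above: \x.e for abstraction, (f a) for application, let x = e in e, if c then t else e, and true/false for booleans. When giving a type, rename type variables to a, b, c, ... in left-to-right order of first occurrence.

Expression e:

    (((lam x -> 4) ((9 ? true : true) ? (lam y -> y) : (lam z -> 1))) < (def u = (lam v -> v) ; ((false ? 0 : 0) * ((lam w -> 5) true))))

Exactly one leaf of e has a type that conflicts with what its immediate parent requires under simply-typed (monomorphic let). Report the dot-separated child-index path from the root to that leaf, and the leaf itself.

Trace:
\x._ : a -> Int
  unify Int ~ Bool
  FAIL: mismatch Int ~ Bool

Answer: 0.1.0.0 : 9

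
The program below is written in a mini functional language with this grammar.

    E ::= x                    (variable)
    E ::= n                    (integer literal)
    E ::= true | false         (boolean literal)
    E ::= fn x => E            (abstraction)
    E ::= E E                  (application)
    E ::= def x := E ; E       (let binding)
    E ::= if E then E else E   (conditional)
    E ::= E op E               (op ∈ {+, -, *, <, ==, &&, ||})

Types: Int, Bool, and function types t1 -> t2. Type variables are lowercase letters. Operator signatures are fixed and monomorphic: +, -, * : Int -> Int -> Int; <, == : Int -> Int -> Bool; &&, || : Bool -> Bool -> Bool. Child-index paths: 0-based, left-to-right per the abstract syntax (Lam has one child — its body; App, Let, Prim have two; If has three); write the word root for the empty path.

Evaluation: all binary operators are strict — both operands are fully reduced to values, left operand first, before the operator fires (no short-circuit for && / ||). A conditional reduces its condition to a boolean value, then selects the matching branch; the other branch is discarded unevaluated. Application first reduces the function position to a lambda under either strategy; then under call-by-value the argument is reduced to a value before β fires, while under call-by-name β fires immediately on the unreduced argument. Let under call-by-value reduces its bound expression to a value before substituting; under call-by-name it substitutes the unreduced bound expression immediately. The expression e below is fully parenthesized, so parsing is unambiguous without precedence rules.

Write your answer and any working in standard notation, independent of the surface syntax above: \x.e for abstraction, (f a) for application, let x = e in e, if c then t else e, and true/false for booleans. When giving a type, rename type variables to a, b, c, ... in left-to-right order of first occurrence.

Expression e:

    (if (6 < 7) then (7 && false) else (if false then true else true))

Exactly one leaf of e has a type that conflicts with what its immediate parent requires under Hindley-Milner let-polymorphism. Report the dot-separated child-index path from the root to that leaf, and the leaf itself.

Answer: 1.0 : 7

Trace:
  unify Int ~ Int
  unify Int ~ Int
  unify Bool ~ Bool
  unify Int ~ Bool
  FAIL: mismatch Int ~ Bool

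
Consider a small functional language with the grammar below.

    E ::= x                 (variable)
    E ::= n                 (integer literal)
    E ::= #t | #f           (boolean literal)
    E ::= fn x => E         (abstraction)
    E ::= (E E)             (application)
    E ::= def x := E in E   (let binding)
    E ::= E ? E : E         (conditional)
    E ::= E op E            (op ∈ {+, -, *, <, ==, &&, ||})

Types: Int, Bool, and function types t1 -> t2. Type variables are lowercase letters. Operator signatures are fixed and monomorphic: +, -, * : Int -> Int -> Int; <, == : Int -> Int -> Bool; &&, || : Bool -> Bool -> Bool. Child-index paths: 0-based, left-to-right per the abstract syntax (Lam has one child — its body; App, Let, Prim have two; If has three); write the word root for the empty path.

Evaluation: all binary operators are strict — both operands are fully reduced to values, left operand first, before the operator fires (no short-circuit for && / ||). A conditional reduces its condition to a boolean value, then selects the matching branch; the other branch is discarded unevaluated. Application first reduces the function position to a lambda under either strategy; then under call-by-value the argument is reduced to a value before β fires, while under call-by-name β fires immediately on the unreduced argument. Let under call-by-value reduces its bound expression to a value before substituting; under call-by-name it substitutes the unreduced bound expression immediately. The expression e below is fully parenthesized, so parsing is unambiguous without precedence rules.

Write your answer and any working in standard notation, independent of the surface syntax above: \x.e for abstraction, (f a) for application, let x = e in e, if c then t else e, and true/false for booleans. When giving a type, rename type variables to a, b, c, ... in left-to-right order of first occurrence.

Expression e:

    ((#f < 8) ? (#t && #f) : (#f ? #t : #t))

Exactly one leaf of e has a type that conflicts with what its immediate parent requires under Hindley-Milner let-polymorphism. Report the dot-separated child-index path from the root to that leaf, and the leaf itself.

Trace:
  unify Bool ~ Int
  FAIL: mismatch Bool ~ Int

Answer: 0.0 : false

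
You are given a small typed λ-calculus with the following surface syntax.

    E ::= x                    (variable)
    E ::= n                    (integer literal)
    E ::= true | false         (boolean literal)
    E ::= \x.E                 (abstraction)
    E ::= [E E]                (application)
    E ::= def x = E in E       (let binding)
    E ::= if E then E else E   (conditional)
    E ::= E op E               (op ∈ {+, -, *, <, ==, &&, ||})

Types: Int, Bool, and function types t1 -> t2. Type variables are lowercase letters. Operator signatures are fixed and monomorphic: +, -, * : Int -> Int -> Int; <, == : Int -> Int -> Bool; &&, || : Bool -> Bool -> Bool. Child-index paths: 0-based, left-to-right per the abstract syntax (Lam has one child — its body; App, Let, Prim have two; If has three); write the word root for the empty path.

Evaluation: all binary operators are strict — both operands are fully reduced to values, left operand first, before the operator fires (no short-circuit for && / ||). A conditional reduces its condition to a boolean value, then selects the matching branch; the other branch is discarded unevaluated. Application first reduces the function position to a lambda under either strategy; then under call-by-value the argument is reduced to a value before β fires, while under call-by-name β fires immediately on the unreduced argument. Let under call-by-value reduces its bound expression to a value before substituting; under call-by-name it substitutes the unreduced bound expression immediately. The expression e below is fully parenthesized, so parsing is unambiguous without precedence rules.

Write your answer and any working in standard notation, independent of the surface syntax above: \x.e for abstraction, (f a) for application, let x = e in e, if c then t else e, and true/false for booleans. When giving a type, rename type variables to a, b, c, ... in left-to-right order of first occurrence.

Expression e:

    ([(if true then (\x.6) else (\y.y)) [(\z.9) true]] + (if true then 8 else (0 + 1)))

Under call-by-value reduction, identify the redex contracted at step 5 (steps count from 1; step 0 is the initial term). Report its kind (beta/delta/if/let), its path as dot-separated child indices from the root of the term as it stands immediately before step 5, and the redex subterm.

Answer: delta at root : (6 + 8)

Working:
step 0: (((if true then (\x.6) else (\y.y)) ((\z.9) true)) + (if true then 8 else (0 + 1)))
step 1: [if@0.0] (((\x.6) ((\z.9) true)) + (if true then 8 else (0 + 1)))
step 2: [beta@0.1] (((\x.6) 9) + (if true then 8 else (0 + 1)))
step 3: [beta@0] (6 + (if true then 8 else (0 + 1)))
step 4: [if@1] (6 + 8)
step 5: [delta@root] 14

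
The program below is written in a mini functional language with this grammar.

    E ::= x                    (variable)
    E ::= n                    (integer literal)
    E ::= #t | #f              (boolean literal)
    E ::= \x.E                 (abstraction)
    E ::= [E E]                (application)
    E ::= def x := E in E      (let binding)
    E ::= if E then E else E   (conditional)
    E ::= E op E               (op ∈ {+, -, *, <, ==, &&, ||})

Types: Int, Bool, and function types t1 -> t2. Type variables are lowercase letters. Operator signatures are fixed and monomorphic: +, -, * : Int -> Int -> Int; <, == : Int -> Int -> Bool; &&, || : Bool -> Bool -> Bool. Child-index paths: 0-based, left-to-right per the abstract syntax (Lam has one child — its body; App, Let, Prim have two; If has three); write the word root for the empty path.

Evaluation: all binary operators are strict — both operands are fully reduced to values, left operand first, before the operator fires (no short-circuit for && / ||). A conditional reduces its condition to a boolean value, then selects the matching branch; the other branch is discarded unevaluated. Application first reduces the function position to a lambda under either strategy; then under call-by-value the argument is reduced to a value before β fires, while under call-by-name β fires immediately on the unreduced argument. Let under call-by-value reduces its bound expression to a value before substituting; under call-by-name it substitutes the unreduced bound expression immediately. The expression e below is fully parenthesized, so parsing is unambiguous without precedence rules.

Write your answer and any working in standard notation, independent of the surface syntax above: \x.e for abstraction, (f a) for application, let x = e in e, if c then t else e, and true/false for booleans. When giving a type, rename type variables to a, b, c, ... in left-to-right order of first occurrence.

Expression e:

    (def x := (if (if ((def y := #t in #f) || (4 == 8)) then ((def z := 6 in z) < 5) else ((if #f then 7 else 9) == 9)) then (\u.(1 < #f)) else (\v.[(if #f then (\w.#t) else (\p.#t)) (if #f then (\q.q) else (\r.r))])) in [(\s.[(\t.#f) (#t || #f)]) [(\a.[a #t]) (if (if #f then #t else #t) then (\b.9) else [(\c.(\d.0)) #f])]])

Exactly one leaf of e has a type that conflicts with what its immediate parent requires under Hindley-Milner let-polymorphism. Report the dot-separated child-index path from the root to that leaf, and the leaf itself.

Answer: 0.1.0.1 : false

Working:
let y : Bool
  unify Bool ~ Bool
  unify Int ~ Int
  unify Int ~ Int
  unify Bool ~ Bool
  unify Bool ~ Bool
let z : Int
z : Int
  unify Int ~ Int
  unify Int ~ Int
  unify Bool ~ Bool
  unify Int ~ Int
  unify Int ~ Int
  unify Int ~ Int
  unify Bool ~ Bool
  unify Bool ~ Bool
  unify Int ~ Int
  unify Bool ~ Int
  FAIL: mismatch Bool ~ Int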